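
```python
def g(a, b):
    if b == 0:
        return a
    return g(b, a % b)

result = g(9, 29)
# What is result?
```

g(9, 29) -> g(29, 9) -> g(9, 2) -> g(2, 1) -> g(1, 0) -> 1

Answer: 1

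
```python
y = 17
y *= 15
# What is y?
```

Trace:
`y = 17` → y = 17
`y *= 15` → y = 255
So y = 255

Answer: 255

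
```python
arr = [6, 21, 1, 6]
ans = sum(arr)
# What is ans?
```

Trace:
`arr = [6, 21, 1, 6]` → arr = [6, 21, 1, 6]
`ans = sum(arr)` → ans = 34
So ans = 34

Answer: 34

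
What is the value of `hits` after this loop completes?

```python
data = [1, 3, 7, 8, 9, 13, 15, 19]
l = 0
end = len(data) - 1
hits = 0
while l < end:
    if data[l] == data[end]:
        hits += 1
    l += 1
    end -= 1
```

Count matching pairs from ends
`hits` takes the values: 0

Answer: 0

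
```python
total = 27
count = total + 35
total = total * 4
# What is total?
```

Trace:
`total = 27` → total = 27
`count = total + 35` → count = 62
`total = total * 4` → total = 108
So total = 108

Answer: 108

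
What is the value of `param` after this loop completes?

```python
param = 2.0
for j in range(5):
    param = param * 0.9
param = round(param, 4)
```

Exponential decay: 2.0 * 0.9^5
`param` takes the values: 2.0 → 1.8 → 1.62 → 1.458 → 1.3122 → 1.18098 → 1.181

Answer: 1.181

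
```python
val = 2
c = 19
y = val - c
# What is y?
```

Trace:
`val = 2` → val = 2
`c = 19` → c = 19
`y = val - c` → y = -17
So y = -17

Answer: -17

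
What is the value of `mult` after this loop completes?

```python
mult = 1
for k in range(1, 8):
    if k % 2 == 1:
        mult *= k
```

Product of odd numbers 1 to 7
`mult` takes the values: 1 → 3 → 15 → 105

Answer: 105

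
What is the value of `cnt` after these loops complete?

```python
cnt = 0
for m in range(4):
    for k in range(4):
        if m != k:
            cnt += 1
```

4² - 4 (exclude diagonal)
`cnt` takes the values: 0 → 1 → 2 → 3 → 4 → 5 → 6 → 7 → 8 → 9 → 10 → 11 → 12

Answer: 12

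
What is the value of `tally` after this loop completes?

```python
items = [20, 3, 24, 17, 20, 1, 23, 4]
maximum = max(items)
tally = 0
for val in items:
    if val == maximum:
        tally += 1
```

Count of max value 24 in [20, 3, 24, 17, 20, 1, 23, 4]
`tally` takes the values: 0 → 1

Answer: 1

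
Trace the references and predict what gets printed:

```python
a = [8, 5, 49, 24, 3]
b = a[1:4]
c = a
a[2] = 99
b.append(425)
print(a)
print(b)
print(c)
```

Key concept: slice vs alias.
Step by step:
`a = [8, 5, 49, 24, 3]` → a = [8, 5, 49, 24, 3]
`b = a[1:4]` → b = [5, 49, 24]
`c = a` → c = [8, 5, 49, 24, 3] (same object as a)
`a[2] = 99` → a = [8, 5, 99, 24, 3] (same object as c); c = [8, 5, 99, 24, 3] (same object as a)
`b.append(425)` → b = [5, 49, 24, 425]
`print(a)` → prints [8, 5, 99, 24, 3]
`print(b)` → prints [5, 49, 24, 425]
`print(c)` → prints [8, 5, 99, 24, 3]

Answer:
[8, 5, 99, 24, 3]
[5, 49, 24, 425]
[8, 5, 99, 24, 3]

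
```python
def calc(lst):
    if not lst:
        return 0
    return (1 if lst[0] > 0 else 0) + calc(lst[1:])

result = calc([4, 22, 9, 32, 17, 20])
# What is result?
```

Count of positive elements in [4, 22, 9, 32, 17, 20] = 6

Answer: 6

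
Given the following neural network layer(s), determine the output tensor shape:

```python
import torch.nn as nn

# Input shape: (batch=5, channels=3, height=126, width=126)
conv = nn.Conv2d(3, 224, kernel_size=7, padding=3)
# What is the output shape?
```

Input: (5, 3, 126, 126) -> Output: (5, 224, 126, 126)

Answer: (5, 224, 126, 126)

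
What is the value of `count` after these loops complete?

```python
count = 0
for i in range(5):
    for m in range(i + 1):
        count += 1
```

Triangle: 1 + 2 + ... + 5
`count` takes the values: 0 → 1 → 2 → 3 → 4 → 5 → 6 → 7 → 8 → 9 → 10 → 11 → 12 → 13 → 14 → 15

Answer: 15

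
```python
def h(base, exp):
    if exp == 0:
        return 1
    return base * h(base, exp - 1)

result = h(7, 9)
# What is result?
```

h(7, 9) = 7 * 7 * 7 * 7 * 7 * 7 * 7 * 7 * 7 = 40353607

Answer: 40353607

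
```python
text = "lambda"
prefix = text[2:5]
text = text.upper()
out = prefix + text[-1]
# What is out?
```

Trace:
`text = "lambda"` → text = 'lambda'
`prefix = text[2:5]` → prefix = 'mbd'
`text = text.upper()` → text = 'LAMBDA'
`out = prefix + text[-1]` → out = 'mbdA'
So out = 'mbdA'

Answer: 'mbdA'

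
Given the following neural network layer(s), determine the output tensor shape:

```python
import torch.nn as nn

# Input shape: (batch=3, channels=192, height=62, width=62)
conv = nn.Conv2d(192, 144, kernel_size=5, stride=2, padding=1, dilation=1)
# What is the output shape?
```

Input: (3, 192, 62, 62) -> Output: (3, 144, 30, 30)

Answer: (3, 144, 30, 30)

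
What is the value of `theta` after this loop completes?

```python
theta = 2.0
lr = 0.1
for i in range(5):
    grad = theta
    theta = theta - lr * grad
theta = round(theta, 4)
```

Gradient descent: w = 2.0 * (1 - 0.1)^5
`theta` takes the values: 2.0 → 1.8 → 1.62 → 1.458 → 1.3122 → 1.18098 → 1.181

Answer: 1.181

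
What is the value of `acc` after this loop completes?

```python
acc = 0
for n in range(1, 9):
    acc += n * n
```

Sum of squares 1² to 8² = 204
`acc` takes the values: 0 → 1 → 5 → 14 → 30 → 55 → 91 → 140 → 204

Answer: 204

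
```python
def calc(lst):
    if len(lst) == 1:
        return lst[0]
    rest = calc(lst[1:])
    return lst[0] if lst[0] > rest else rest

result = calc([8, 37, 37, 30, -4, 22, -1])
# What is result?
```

Recursive max over [8, 37, 37, 30, -4, 22, -1] = 37

Answer: 37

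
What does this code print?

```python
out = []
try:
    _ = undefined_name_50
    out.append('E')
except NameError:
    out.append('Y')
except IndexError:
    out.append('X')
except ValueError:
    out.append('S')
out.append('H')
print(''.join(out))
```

Execution trace: 'Y' (except NameError) → 'H' (after the try/except). Output: YH

Answer: YH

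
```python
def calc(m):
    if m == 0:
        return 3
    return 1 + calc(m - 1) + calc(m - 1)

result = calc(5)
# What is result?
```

calc(m) = 1 + 2·calc(m-1), calc(0)=3. Closed form: (3+1)·2^5 - 1 = 127.

Answer: 127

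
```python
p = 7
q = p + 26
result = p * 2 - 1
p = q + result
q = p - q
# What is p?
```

Trace:
`p = 7` → p = 7
`q = p + 26` → q = 33
`result = p * 2 - 1` → result = 13
`p = q + result` → p = 46
`q = p - q` → q = 13
So p = 46

Answer: 46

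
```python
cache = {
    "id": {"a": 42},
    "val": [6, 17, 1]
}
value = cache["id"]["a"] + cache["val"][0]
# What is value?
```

Trace:
`cache = { ...` → cache = {'id': {'a': 42}, 'val': [6, 17, 1]}
`value = cache["id"]["a"] + cache["val"][0]` → value = 48
So value = 48

Answer: 48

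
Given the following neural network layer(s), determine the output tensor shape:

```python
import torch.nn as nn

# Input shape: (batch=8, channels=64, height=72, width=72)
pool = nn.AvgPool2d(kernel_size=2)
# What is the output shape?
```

Input: (8, 64, 72, 72) -> Output: (8, 64, 36, 36)

Answer: (8, 64, 36, 36)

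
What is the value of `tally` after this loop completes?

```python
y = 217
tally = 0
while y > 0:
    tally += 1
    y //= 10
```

Count digits by repeated division by 10
`tally` takes the values: 0 → 1 → 2 → 3

Answer: 3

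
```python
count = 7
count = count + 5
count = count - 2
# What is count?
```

Trace:
`count = 7` → count = 7
`count = count + 5` → count = 12
`count = count - 2` → count = 10
So count = 10

Answer: 10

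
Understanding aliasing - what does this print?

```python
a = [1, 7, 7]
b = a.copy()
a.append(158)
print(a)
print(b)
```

Key concept: list.copy() creates independent copy.
Step by step:
`a = [1, 7, 7]` → a = [1, 7, 7]
`b = a.copy()` → b = [1, 7, 7]
`a.append(158)` → a = [1, 7, 7, 158]
`print(a)` → prints [1, 7, 7, 158]
`print(b)` → prints [1, 7, 7]

Answer:
[1, 7, 7, 158]
[1, 7, 7]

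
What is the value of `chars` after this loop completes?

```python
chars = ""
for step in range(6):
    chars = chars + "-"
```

Repeat '-' 6 times
`chars` takes the values: "" → "-" → "--" → "---" → "----" → "-----" → "------"

Answer: "------"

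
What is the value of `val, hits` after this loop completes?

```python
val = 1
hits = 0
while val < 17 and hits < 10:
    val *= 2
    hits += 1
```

Double until >= 17 or 10 iterations
`val, hits` takes the values: (1, 0) → (2, 0) → (2, 1) → (4, 1) → (4, 2) → (8, 2) → (8, 3) → (16, 3) → (16, 4) → (32, 4) → (32, 5)

Answer: 32, 5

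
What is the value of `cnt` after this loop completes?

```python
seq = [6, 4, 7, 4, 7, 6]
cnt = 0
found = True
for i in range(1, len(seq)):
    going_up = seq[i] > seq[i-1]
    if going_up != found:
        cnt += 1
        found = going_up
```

Count direction changes in [6, 4, 7, 4, 7, 6]
`cnt` takes the values: 0 → 1 → 2 → 3 → 4 → 5

Answer: 5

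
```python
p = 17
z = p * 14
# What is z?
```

Trace:
`p = 17` → p = 17
`z = p * 14` → z = 238
So z = 238

Answer: 238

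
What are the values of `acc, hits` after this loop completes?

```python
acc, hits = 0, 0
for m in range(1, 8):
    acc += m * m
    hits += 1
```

Sum of squares and count
`acc, hits` takes the values: (0, 0) → (1, 0) → (1, 1) → (5, 1) → (5, 2) → (14, 2) → (14, 3) → (30, 3) → (30, 4) → (55, 4) → (55, 5) → (91, 5) → (91, 6) → (140, 6) → (140, 7)

Answer: 140, 7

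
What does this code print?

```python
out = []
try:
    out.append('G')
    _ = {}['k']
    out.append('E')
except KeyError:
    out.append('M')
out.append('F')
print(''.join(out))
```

Execution trace: 'G' (try body) → 'M' (except KeyError) → 'F' (after the try/except). Output: GMF

Answer: GMF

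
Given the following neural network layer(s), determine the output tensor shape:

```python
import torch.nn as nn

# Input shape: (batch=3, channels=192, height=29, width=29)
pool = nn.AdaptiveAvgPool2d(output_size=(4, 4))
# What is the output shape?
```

Input: (3, 192, 29, 29) -> Output: (3, 192, 4, 4)

Answer: (3, 192, 4, 4)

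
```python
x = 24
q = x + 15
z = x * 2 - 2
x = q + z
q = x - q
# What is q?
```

Trace:
`x = 24` → x = 24
`q = x + 15` → q = 39
`z = x * 2 - 2` → z = 46
`x = q + z` → x = 85
`q = x - q` → q = 46
So q = 46

Answer: 46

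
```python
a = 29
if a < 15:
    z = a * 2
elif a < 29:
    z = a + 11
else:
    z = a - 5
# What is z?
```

Trace:
`a = 29` → a = 29
`if a < 15: ...` → a < 15 is False, a < 29 is False, take else branch → z = 24
So z = 24

Answer: 24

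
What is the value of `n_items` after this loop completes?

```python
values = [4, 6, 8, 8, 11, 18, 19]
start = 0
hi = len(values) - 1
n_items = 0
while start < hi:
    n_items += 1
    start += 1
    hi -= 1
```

Iterations until pointers meet (list length 7)
`n_items` takes the values: 0 → 1 → 2 → 3

Answer: 3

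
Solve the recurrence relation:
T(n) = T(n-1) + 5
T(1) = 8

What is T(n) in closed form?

Unrolling: T(n) = T(1) + 5·(n-1) = 8 + 5(n-1) = 5n + 3.

Answer: T(n) = 5n + 3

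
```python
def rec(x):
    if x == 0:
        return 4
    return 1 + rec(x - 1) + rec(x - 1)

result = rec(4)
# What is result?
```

rec(x) = 1 + 2·rec(x-1), rec(0)=4. Closed form: (4+1)·2^4 - 1 = 79.

Answer: 79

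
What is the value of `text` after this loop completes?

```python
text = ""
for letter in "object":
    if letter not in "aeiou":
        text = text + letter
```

Remove vowels from 'object'
`text` takes the values: "" → "b" → "bj" → "bjc" → "bjct"

Answer: "bjct"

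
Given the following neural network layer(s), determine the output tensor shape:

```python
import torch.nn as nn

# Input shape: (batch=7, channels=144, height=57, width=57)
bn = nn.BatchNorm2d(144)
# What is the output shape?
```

Input: (7, 144, 57, 57) -> Output: (7, 144, 57, 57)

Answer: (7, 144, 57, 57)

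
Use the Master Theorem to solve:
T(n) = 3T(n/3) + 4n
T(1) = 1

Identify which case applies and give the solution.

a=3, b=3, f(n)=4n. log_3(3) = 1. Since c=1 = 1, Case 2 applies: T(n) = Θ(n^log_b(a) · log n) = O(n log n).

Answer: O(n log n) - Case 2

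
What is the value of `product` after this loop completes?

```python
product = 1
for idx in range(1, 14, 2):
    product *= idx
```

Product of 1, 3, 5, ... up to 13
`product` takes the values: 1 → 3 → 15 → 105 → 945 → 10395 → 135135

Answer: 135135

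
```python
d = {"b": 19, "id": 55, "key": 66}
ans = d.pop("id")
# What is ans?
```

Trace:
`d = {"b": 19, "id": 55, "key": 66}` → d = {'b': 19, 'id': 55, 'key': 66}
`ans = d.pop("id")` → d = {'b': 19, 'key': 66}; ans = 55
So ans = 55

Answer: 55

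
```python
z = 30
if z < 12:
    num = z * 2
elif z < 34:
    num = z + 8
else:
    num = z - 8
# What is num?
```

Trace:
`z = 30` → z = 30
`if z < 12: ...` → z < 12 is False, z < 34 is True → num = 38
So num = 38

Answer: 38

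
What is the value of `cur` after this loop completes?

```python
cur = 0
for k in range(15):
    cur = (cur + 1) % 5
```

Increment mod 5, 15 times = 0
`cur` takes the values: 0 → 1 → 2 → 3 → 4 → 0 → 1 → 2 → 3 → 4 → 0 → 1 → 2 → 3 → 4 → 0

Answer: 0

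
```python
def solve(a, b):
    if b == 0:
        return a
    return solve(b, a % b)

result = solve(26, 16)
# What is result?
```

solve(26, 16) -> solve(16, 10) -> solve(10, 6) -> solve(6, 4) -> solve(4, 2) -> solve(2, 0) -> 2

Answer: 2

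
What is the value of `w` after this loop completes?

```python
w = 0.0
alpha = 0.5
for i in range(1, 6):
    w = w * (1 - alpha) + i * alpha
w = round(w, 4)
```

Moving average with lr=0.5
`w` takes the values: 0.0 → 0.5 → 1.25 → 2.125 → 3.0625 → 4.03125 → 4.0312

Answer: 4.0312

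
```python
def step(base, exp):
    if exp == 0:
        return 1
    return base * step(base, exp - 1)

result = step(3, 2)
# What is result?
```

step(3, 2) = 3 * 3 = 9

Answer: 9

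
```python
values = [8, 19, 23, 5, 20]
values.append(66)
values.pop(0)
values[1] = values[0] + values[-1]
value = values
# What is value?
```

Trace:
`values = [8, 19, 23, 5, 20]` → values = [8, 19, 23, 5, 20]
`values.append(66)` → values = [8, 19, 23, 5, 20, 66]
`values.pop(0)` → values = [19, 23, 5, 20, 66]
`values[1] = values[0] + values[-1]` → values = [19, 85, 5, 20, 66]
`value = values` → value = [19, 85, 5, 20, 66]
So value = [19, 85, 5, 20, 66]

Answer: [19, 85, 5, 20, 66]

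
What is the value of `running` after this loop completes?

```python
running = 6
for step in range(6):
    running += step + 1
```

Start at 6, add 1 to 6 = 27
`running` takes the values: 6 → 7 → 9 → 12 → 16 → 21 → 27

Answer: 27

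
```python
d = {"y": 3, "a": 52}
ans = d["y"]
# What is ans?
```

Trace:
`d = {"y": 3, "a": 52}` → d = {'y': 3, 'a': 52}
`ans = d["y"]` → ans = 3
So ans = 3

Answer: 3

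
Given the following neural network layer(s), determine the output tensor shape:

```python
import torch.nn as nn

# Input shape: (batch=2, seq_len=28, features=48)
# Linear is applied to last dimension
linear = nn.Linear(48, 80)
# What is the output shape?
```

Input: (2, 28, 48) -> Output: (2, 28, 80)

Answer: (2, 28, 80)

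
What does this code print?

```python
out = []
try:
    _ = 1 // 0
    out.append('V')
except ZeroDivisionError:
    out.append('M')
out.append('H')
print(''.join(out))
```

Execution trace: 'M' (except ZeroDivisionError) → 'H' (after the try/except). Output: MH

Answer: MH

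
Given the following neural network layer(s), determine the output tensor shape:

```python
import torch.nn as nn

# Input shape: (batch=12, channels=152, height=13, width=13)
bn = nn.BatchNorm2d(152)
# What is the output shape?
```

Input: (12, 152, 13, 13) -> Output: (12, 152, 13, 13)

Answer: (12, 152, 13, 13)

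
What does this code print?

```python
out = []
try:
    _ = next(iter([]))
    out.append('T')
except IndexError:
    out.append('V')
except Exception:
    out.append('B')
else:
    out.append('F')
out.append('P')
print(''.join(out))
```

Execution trace: 'B' (except Exception) → 'P' (after the try/except). Output: BP

Answer: BP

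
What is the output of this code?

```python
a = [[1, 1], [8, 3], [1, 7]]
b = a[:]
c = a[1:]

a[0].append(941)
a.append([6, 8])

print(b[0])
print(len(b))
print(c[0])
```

Key concept: slice with nested mutation.
Step by step:
`a = [[1, 1], [8, 3], [1, 7]]` → a = [[1, 1], [8, 3], [1, 7]]
`b = a[:]` → b = [[1, 1], [8, 3], [1, 7]]
`c = a[1:]` → c = [[8, 3], [1, 7]]
`a[0].append(941)` → a = [[1, 1, 941], [8, 3], [1, 7]]; b = [[1, 1, 941], [8, 3], [1, 7]]
`a.append([6, 8])` → a = [[1, 1, 941], [8, 3], [1, 7], [6, 8]]
`print(b[0])` → prints [1, 1, 941]
`print(len(b))` → prints 3
`print(c[0])` → prints [8, 3]

Answer:
[1, 1, 941]
3
[8, 3]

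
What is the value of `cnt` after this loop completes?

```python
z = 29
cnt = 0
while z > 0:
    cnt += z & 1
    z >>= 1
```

Count set bits in 29 (binary: 0b11101)
`cnt` takes the values: 0 → 1 → 2 → 3 → 4

Answer: 4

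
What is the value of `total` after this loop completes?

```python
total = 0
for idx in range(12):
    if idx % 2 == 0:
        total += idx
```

Sum of even numbers 0 to 11
`total` takes the values: 0 → 2 → 6 → 12 → 20 → 30

Answer: 30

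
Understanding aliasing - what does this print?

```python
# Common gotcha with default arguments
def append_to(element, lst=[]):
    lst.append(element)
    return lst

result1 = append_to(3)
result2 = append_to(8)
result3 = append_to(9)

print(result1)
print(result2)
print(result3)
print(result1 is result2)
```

Key concept: mutable default argument gotcha.
Step by step:
`result1 = append_to(3)` → result1 = [3]
`result2 = append_to(8)` → result1 = [3, 8] (same object as result2); result2 = [3, 8] (same object as result1)
`result3 = append_to(9)` → result1 = [3, 8, 9] (same object as result2, result3); result2 = [3, 8, 9] (same object as result1, result3); result3 = [3, 8, 9] (same object as result1, result2)
`print(result1)` → prints [3, 8, 9]
`print(result2)` → prints [3, 8, 9]
`print(result3)` → prints [3, 8, 9]
`print(result1 is result2)` → prints True

Answer:
[3, 8, 9]
[3, 8, 9]
[3, 8, 9]
True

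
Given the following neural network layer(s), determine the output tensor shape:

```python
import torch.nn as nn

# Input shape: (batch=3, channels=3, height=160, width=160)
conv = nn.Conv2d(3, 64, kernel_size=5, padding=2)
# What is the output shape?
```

Input: (3, 3, 160, 160) -> Output: (3, 64, 160, 160)

Answer: (3, 64, 160, 160)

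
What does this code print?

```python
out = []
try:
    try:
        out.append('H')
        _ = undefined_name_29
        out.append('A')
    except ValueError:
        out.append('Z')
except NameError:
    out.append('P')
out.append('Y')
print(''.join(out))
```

Execution trace: 'H' (try body) → 'P' (outer except NameError) → 'Y' (after the try/except). Output: HPY

Answer: HPY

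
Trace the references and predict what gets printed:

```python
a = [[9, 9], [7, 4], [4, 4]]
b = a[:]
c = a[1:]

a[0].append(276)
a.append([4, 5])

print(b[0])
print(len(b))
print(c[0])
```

Key concept: slice with nested mutation.
Step by step:
`a = [[9, 9], [7, 4], [4, 4]]` → a = [[9, 9], [7, 4], [4, 4]]
`b = a[:]` → b = [[9, 9], [7, 4], [4, 4]]
`c = a[1:]` → c = [[7, 4], [4, 4]]
`a[0].append(276)` → a = [[9, 9, 276], [7, 4], [4, 4]]; b = [[9, 9, 276], [7, 4], [4, 4]]
`a.append([4, 5])` → a = [[9, 9, 276], [7, 4], [4, 4], [4, 5]]
`print(b[0])` → prints [9, 9, 276]
`print(len(b))` → prints 3
`print(c[0])` → prints [7, 4]

Answer:
[9, 9, 276]
3
[7, 4]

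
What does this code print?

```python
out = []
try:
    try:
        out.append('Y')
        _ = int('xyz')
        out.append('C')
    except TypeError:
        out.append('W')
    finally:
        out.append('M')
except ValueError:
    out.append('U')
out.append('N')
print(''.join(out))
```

Execution trace: 'Y' (try body) → 'M' (finally) → 'U' (outer except ValueError) → 'N' (after the try/except). Output: YMUN

Answer: YMUN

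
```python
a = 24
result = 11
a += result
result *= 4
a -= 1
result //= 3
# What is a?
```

Trace:
`a = 24` → a = 24
`result = 11` → result = 11
`a += result` → a = 35
`result *= 4` → result = 44
`a -= 1` → a = 34
`result //= 3` → result = 14
So a = 34

Answer: 34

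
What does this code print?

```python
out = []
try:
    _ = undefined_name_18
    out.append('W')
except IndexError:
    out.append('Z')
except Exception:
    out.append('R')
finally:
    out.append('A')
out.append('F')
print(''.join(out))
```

Execution trace: 'R' (except Exception) → 'A' (finally) → 'F' (after the try/except). Output: RAF

Answer: RAF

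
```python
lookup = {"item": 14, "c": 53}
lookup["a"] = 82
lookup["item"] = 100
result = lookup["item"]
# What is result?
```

Trace:
`lookup = {"item": 14, "c": 53}` → lookup = {'item': 14, 'c': 53}
`lookup["a"] = 82` → lookup = {'item': 14, 'c': 53, 'a': 82}
`lookup["item"] = 100` → lookup = {'item': 100, 'c': 53, 'a': 82}
`result = lookup["item"]` → result = 100
So result = 100

Answer: 100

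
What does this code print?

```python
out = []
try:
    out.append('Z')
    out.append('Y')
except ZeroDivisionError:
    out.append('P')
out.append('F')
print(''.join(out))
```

Execution trace: 'Z' (try body) → 'Y' (try body, no exception) → 'F' (after the try/except). Output: ZYF

Answer: ZYF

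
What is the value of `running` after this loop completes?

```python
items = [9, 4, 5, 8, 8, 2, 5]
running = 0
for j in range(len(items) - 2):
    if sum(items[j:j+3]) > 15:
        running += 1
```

Count windows with sum > 15
`running` takes the values: 0 → 1 → 2 → 3 → 4

Answer: 4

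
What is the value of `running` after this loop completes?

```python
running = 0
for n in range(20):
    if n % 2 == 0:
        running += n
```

Sum of even numbers 0 to 19
`running` takes the values: 0 → 2 → 6 → 12 → 20 → 30 → 42 → 56 → 72 → 90

Answer: 90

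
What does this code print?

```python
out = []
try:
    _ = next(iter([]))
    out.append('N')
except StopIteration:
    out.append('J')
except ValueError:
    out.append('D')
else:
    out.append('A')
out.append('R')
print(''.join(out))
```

Execution trace: 'J' (except StopIteration) → 'R' (after the try/except). Output: JR

Answer: JR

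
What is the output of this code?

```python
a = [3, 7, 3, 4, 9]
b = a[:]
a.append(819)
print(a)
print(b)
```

Key concept: slice [:] creates copy.
Step by step:
`a = [3, 7, 3, 4, 9]` → a = [3, 7, 3, 4, 9]
`b = a[:]` → b = [3, 7, 3, 4, 9]
`a.append(819)` → a = [3, 7, 3, 4, 9, 819]
`print(a)` → prints [3, 7, 3, 4, 9, 819]
`print(b)` → prints [3, 7, 3, 4, 9]

Answer:
[3, 7, 3, 4, 9, 819]
[3, 7, 3, 4, 9]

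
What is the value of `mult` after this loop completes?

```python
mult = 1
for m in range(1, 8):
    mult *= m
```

7! = 5040
`mult` takes the values: 1 → 2 → 6 → 24 → 120 → 720 → 5040

Answer: 5040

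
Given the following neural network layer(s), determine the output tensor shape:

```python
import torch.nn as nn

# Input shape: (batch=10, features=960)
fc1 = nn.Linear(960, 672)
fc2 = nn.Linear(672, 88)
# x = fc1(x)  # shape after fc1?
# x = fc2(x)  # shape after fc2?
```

Input: (10, 960) -> after fc1: (10, 672) -> Output: (10, 88)

Answer: (10, 88)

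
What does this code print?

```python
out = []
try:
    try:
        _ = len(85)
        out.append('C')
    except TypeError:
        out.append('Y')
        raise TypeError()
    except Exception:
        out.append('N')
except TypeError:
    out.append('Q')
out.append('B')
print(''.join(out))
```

Execution trace: 'Y' (inner except TypeError) → 'Q' (outer except TypeError) → 'B' (after the try/except). Output: YQB

Answer: YQB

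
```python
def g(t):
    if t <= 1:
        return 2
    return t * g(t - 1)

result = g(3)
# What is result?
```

g(3) = 3 * 2 * 2 = 12

Answer: 12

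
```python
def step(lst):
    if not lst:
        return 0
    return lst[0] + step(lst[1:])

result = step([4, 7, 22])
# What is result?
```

4 + 7 + 22 + 0 = 33

Answer: 33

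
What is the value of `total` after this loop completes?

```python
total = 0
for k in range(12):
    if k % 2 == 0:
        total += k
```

Sum of even numbers 0 to 11
`total` takes the values: 0 → 2 → 6 → 12 → 20 → 30

Answer: 30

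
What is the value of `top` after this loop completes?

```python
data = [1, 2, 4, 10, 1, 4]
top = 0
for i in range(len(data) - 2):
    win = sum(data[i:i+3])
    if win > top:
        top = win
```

Max sum of 3-element window in [1, 2, 4, 10, 1, 4]
`top` takes the values: 0 → 7 → 16

Answer: 16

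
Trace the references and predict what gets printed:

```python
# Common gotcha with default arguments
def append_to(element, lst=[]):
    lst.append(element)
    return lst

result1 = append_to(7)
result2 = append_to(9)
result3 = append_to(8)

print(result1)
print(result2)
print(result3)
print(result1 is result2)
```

Key concept: mutable default argument gotcha.
Step by step:
`result1 = append_to(7)` → result1 = [7]
`result2 = append_to(9)` → result1 = [7, 9] (same object as result2); result2 = [7, 9] (same object as result1)
`result3 = append_to(8)` → result1 = [7, 9, 8] (same object as result2, result3); result2 = [7, 9, 8] (same object as result1, result3); result3 = [7, 9, 8] (same object as result1, result2)
`print(result1)` → prints [7, 9, 8]
`print(result2)` → prints [7, 9, 8]
`print(result3)` → prints [7, 9, 8]
`print(result1 is result2)` → prints True

Answer:
[7, 9, 8]
[7, 9, 8]
[7, 9, 8]
True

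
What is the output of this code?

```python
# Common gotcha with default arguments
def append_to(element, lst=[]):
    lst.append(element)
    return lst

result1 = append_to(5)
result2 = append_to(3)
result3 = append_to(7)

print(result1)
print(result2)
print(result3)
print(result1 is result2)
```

Key concept: mutable default argument gotcha.
Step by step:
`result1 = append_to(5)` → result1 = [5]
`result2 = append_to(3)` → result1 = [5, 3] (same object as result2); result2 = [5, 3] (same object as result1)
`result3 = append_to(7)` → result1 = [5, 3, 7] (same object as result2, result3); result2 = [5, 3, 7] (same object as result1, result3); result3 = [5, 3, 7] (same object as result1, result2)
`print(result1)` → prints [5, 3, 7]
`print(result2)` → prints [5, 3, 7]
`print(result3)` → prints [5, 3, 7]
`print(result1 is result2)` → prints True

Answer:
[5, 3, 7]
[5, 3, 7]
[5, 3, 7]
True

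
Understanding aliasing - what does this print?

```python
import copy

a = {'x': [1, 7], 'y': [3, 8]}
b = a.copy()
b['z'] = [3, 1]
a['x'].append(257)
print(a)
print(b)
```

Key concept: shallow copy of dict with mutable values.
Step by step:
`a = {'x': [1, 7], 'y': [3, 8]}` → a = {'x': [1, 7], 'y': [3, 8]}
`b = a.copy()` → b = {'x': [1, 7], 'y': [3, 8]}
`b['z'] = [3, 1]` → b = {'x': [1, 7], 'y': [3, 8], 'z': [3, 1]}
`a['x'].append(257)` → a = {'x': [1, 7, 257], 'y': [3, 8]}; b = {'x': [1, 7, 257], 'y': [3, 8], 'z': [3, 1]}
`print(a)` → prints {'x': [1, 7, 257], 'y': [3, 8]}
`print(b)` → prints {'x': [1, 7, 257], 'y': [3, 8], 'z': [3, 1]}

Answer:
{'x': [1, 7, 257], 'y': [3, 8]}
{'x': [1, 7, 257], 'y': [3, 8], 'z': [3, 1]}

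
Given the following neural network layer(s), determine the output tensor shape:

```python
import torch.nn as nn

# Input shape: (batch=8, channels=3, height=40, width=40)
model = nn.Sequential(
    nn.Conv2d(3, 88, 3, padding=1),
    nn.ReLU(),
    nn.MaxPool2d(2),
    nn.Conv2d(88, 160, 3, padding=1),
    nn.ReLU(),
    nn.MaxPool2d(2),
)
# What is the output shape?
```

Input: (8, 3, 40, 40) -> after first Conv2d: (8, 88, 40, 40) -> after first MaxPool2d: (8, 88, 20, 20) -> after second Conv2d: (8, 160, 20, 20) -> Output: (8, 160, 10, 10)

Answer: (8, 160, 10, 10)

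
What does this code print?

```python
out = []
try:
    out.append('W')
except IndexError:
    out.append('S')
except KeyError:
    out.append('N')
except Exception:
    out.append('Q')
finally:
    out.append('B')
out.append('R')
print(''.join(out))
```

Execution trace: 'W' (try body, no exception) → 'B' (finally) → 'R' (after the try/except). Output: WBR

Answer: WBR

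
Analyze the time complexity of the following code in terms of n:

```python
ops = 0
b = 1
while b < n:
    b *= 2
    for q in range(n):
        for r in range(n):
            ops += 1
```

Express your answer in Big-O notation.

Each loop level contributes: log n × n × n. Multiplying the contributions gives O(n^2 log n).

Answer: O(n^2 log n)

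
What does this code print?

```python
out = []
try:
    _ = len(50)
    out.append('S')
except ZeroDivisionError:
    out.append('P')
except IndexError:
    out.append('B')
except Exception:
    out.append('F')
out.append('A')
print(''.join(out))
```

Execution trace: 'F' (except Exception) → 'A' (after the try/except). Output: FA

Answer: FA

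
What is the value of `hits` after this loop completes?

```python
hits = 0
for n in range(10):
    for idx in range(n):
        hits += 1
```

Triangle number: 0+1+2+...+9
`hits` takes the values: 0 → 1 → 2 → 3 → 4 → 5 → 6 → 7 → 8 → 9 → 10 → 11 → 12 → 13 → 14 → 15 → 16 → 17 → 18 → 19 → 20 → 21 → 22 → 23 → 24 → 25 → 26 → 27 → 28 → 29 → … → 41 → 42 → 43 → 44 → 45

Answer: 45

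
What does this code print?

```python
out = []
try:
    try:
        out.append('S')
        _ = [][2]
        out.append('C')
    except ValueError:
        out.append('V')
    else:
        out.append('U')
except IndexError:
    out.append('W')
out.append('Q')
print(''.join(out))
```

Execution trace: 'S' (try body) → 'W' (outer except IndexError) → 'Q' (after the try/except). Output: SWQ

Answer: SWQ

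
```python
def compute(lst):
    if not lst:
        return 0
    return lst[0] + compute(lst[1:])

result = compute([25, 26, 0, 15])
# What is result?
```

25 + 26 + 0 + 15 + 0 = 66

Answer: 66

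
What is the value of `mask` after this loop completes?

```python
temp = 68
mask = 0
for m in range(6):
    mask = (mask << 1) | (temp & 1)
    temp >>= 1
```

Reverse lowest 6 bits of 68
`mask` takes the values: 0 → 1 → 2 → 4 → 8

Answer: 8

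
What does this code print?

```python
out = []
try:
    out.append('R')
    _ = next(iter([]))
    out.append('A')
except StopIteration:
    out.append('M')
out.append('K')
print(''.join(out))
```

Execution trace: 'R' (try body) → 'M' (except StopIteration) → 'K' (after the try/except). Output: RMK

Answer: RMK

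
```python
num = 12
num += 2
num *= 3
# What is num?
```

Trace:
`num = 12` → num = 12
`num += 2` → num = 14
`num *= 3` → num = 42
So num = 42

Answer: 42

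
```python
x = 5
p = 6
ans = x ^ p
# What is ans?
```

Trace:
`x = 5` → x = 5
`p = 6` → p = 6
`ans = x ^ p` → ans = 3
So ans = 3

Answer: 3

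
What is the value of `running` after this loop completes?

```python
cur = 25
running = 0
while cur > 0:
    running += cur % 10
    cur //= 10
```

Sum digits of 25
`running` takes the values: 0 → 5 → 7

Answer: 7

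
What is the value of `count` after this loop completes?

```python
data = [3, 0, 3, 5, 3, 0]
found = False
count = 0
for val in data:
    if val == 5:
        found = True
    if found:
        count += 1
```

Count elements after first 5 in [3, 0, 3, 5, 3, 0]
`count` takes the values: 0 → 1 → 2 → 3

Answer: 3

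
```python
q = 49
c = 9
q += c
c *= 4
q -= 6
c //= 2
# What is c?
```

Trace:
`q = 49` → q = 49
`c = 9` → c = 9
`q += c` → q = 58
`c *= 4` → c = 36
`q -= 6` → q = 52
`c //= 2` → c = 18
So c = 18

Answer: 18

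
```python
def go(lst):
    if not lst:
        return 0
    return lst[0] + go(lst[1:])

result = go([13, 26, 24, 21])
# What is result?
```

13 + 26 + 24 + 21 + 0 = 84

Answer: 84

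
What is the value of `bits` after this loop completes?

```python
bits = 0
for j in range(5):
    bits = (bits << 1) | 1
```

Build 5 consecutive 1-bits: 0b11111
`bits` takes the values: 0 → 1 → 3 → 7 → 15 → 31

Answer: 31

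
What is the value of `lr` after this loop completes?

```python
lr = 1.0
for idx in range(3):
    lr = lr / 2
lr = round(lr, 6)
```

Halving LR 3 times: 1 / 2^3
`lr` takes the values: 1.0 → 0.5 → 0.25 → 0.125

Answer: 0.125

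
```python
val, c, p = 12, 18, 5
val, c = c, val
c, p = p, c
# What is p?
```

Trace:
`val, c, p = 12, 18, 5` → val = 12; c = 18; p = 5
`val, c = c, val` → val = 18; c = 12
`c, p = p, c` → c = 5; p = 12
So p = 12

Answer: 12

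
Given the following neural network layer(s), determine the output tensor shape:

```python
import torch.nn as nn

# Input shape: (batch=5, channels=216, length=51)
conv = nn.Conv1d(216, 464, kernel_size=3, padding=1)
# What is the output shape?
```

Input: (5, 216, 51) -> Output: (5, 464, 51)

Answer: (5, 464, 51)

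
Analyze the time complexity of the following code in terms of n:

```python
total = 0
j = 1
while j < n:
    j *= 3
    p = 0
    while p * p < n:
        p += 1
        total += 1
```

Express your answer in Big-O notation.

Each loop level contributes: log n × √n. Multiplying the contributions gives O(√n log n).

Answer: O(√n log n)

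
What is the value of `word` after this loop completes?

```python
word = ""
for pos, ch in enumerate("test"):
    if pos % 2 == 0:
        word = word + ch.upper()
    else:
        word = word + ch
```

Uppercase even positions in 'test'
`word` takes the values: "" → "T" → "Te" → "TeS" → "TeSt"

Answer: "TeSt"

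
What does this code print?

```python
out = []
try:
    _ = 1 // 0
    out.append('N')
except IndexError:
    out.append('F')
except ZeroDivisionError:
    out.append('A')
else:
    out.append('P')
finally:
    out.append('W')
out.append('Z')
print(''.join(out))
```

Execution trace: 'A' (except ZeroDivisionError) → 'W' (finally) → 'Z' (after the try/except). Output: AWZ

Answer: AWZ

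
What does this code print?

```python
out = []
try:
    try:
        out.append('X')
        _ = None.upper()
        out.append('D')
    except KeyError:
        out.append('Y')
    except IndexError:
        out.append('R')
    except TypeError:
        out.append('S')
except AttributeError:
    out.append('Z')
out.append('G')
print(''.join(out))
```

Execution trace: 'X' (inner try body) → 'Z' (outer except AttributeError) → 'G' (after the try/except). Output: XZG

Answer: XZG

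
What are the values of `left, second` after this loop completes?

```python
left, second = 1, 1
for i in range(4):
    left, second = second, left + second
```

Fibonacci: after 4 iterations
`left, second` takes the values: (1, 1) → (1, 2) → (2, 3) → (3, 5) → (5, 8)

Answer: 5, 8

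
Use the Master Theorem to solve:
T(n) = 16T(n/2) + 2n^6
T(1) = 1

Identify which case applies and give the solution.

a=16, b=2, f(n)=2n^6. log_2(16) = 4. Since c=6 > 4 and the regularity condition holds (16(n/2)^6 = (16/2^6)n^6 with 16/2^6 < 1), Case 3 applies: T(n) = Θ(f(n)) = O(n^6).

Answer: O(n^6) - Case 3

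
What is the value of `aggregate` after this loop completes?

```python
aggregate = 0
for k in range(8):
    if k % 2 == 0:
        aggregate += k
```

Sum of even numbers 0 to 7
`aggregate` takes the values: 0 → 2 → 6 → 12

Answer: 12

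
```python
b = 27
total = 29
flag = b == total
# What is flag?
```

Trace:
`b = 27` → b = 27
`total = 29` → total = 29
`flag = b == total` → flag = False
So flag = False

Answer: False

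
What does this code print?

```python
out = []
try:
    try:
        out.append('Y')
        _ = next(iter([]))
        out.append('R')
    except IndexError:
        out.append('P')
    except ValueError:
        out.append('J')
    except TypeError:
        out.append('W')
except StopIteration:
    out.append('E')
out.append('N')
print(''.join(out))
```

Execution trace: 'Y' (try body) → 'E' (outer except StopIteration) → 'N' (after the try/except). Output: YEN

Answer: YEN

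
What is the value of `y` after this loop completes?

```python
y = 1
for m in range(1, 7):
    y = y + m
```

Start at 1, add 1 through 6
`y` takes the values: 1 → 2 → 4 → 7 → 11 → 16 → 22

Answer: 22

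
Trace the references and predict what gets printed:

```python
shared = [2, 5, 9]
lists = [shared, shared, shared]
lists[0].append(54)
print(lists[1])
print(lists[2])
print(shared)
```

Key concept: list of same reference.
Step by step:
`shared = [2, 5, 9]` → shared = [2, 5, 9]
`lists = [shared, shared, shared]` → lists = [[2, 5, 9], [2, 5, 9], [2, 5, 9]]
`lists[0].append(54)` → shared = [2, 5, 9, 54]; lists = [[2, 5, 9, 54], [2, 5, 9, 54], [2, 5, 9, 54]]
`print(lists[1])` → prints [2, 5, 9, 54]
`print(lists[2])` → prints [2, 5, 9, 54]
`print(shared)` → prints [2, 5, 9, 54]

Answer:
[2, 5, 9, 54]
[2, 5, 9, 54]
[2, 5, 9, 54]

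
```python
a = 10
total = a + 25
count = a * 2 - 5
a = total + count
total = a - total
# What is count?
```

Trace:
`a = 10` → a = 10
`total = a + 25` → total = 35
`count = a * 2 - 5` → count = 15
`a = total + count` → a = 50
`total = a - total` → total = 15
So count = 15

Answer: 15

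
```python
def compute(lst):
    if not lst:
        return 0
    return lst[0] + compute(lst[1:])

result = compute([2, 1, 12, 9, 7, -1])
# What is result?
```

2 + 1 + 12 + 9 + 7 + (-1) + 0 = 30

Answer: 30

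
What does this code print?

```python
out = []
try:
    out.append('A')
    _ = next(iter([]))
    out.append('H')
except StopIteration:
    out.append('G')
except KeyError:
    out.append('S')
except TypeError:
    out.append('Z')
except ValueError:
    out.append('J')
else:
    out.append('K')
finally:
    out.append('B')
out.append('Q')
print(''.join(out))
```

Execution trace: 'A' (try body) → 'G' (except StopIteration) → 'B' (finally) → 'Q' (after the try/except). Output: AGBQ

Answer: AGBQ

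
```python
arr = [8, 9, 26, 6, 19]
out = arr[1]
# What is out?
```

Trace:
`arr = [8, 9, 26, 6, 19]` → arr = [8, 9, 26, 6, 19]
`out = arr[1]` → out = 9
So out = 9

Answer: 9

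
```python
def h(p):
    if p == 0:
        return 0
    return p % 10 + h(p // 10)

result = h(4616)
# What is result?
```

Sum of digits of 4616: 6 + 1 + 6 + 4 = 17

Answer: 17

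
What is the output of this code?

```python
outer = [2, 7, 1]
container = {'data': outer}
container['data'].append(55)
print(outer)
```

Key concept: dict holds reference to list.
Step by step:
`outer = [2, 7, 1]` → outer = [2, 7, 1]
`container = {'data': outer}` → container = {'data': [2, 7, 1]}
`container['data'].append(55)` → outer = [2, 7, 1, 55]; container = {'data': [2, 7, 1, 55]}
`print(outer)` → prints [2, 7, 1, 55]

Answer: [2, 7, 1, 55]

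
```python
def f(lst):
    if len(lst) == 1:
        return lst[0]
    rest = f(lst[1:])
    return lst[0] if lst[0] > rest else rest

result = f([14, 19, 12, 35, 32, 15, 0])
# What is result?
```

Recursive max over [14, 19, 12, 35, 32, 15, 0] = 35

Answer: 35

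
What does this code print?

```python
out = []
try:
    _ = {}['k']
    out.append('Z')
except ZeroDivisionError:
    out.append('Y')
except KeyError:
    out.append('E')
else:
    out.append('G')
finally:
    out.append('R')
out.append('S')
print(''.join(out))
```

Execution trace: 'E' (except KeyError) → 'R' (finally) → 'S' (after the try/except). Output: ERS

Answer: ERS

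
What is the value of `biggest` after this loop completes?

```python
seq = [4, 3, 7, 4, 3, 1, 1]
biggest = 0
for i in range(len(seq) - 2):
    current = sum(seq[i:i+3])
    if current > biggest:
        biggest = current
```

Max sum of 3-element window in [4, 3, 7, 4, 3, 1, 1]
`biggest` takes the values: 0 → 14

Answer: 14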